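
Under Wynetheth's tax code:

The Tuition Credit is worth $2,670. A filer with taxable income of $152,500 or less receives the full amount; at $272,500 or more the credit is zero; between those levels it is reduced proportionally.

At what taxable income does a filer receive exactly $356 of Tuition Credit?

$356 is 356/2,670 of the full $2,670, so 2,314/2,670 of the $120,000 range has been used: income = $152,500 + $120,000 × 2,314/2,670 = $256,500.

$256,500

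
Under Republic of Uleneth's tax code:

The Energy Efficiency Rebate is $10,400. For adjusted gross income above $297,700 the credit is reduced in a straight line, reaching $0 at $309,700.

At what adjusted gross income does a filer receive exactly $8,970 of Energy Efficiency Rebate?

$299,350

$8,970 is 8,970/10,400 of the full $10,400, so 1,430/10,400 of the $12,000 range has been used: income = $297,700 + $12,000 × 1,430/10,400 = $299,350.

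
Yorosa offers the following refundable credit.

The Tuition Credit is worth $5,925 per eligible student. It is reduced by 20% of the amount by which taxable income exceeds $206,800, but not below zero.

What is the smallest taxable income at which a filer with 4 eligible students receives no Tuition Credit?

$325,300

Full credit = 4 × $5,925 = $23,700.
The credit falls by 20% of each dollar above $206,800, so it reaches zero when the excess is $23,700 / 20% = $118,500: income = $206,800 + $118,500 = $325,300.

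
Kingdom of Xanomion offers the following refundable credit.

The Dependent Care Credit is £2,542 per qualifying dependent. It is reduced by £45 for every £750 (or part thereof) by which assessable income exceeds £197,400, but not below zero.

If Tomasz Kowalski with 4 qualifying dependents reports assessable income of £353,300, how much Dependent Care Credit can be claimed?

£808

Dependent Care Credit: base = 4 × £2,542 = £10,168. income exceeds £197,400 by £155,900, which is 208 full-or-partial £750 increments; reduction = 208 × £45 = £9,360, leaving £808.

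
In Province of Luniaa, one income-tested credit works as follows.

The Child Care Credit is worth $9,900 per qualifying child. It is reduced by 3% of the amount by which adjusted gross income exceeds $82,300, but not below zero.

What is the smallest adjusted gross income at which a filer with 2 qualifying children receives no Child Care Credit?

Full credit = 2 × $9,900 = $19,800.
The credit falls by 3% of each dollar above $82,300, so it reaches zero when the excess is $19,800 / 3% = $660,000: income = $82,300 + $660,000 = $742,300.

$742,300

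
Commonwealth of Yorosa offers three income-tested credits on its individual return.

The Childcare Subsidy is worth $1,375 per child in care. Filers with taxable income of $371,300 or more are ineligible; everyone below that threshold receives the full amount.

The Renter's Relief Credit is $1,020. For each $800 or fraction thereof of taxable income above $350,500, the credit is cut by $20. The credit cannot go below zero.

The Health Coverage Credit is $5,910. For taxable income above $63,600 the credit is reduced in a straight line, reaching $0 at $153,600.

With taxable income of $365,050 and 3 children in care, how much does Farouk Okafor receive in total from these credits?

Childcare Subsidy: base = 3 × $1,375 = $4,125. $365,050 is below the $371,300 cutoff, so the full $4,125 applies.
Renter's Relief Credit: income exceeds $350,500 by $14,550, which is 19 full-or-partial $800 increments; reduction = 19 × $20 = $380, leaving $640.
Health Coverage Credit: $365,050 is at or above $153,600, so the credit is $0.
Total: $4,125 + $640 + $0 = $4,765.

$4,765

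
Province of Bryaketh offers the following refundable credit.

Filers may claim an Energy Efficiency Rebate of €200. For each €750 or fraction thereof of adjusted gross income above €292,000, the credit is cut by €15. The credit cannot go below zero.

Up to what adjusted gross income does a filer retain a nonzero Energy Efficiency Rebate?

After 13 increments the reduction is 13 × €15 = €195, leaving €5; one more increment wipes it out. Increment 13 ends at excess 13 × €750 = €9,750, so the highest qualifying income is €292,000 + €9,750 = €301,750.

€301,750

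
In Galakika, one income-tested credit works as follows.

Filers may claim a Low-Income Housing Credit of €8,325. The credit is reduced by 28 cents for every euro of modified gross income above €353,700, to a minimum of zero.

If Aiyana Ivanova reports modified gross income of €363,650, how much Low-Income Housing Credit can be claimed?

Low-Income Housing Credit: 28% of the €9,950 excess over €353,700 is €2,786; credit = €8,325 − €2,786 = €5,539.

€5,539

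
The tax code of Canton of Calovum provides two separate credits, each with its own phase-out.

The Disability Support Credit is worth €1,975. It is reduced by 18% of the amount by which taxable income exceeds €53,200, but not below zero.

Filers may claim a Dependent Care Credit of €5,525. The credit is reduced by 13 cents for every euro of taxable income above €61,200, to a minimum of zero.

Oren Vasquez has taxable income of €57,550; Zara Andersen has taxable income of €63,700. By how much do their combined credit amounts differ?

Oren (€57,550): Disability Support Credit: 18% of the €4,350 excess over €53,200 is €783; credit = €1,975 − €783 = €1,192. Dependent Care Credit: €57,550 is at or below the €61,200 threshold, so the full €5,525 applies. total €1,192 + €5,525 = €6,717
Zara (€63,700): Disability Support Credit: 18% of the €10,500 excess over €53,200 is €1,890; credit = €1,975 − €1,890 = €85. Dependent Care Credit: 13% of the €2,500 excess over €61,200 is €325; credit = €5,525 − €325 = €5,200. total €85 + €5,200 = €5,285
Difference: |€6,717 − €5,285| = €1,432.

€1,432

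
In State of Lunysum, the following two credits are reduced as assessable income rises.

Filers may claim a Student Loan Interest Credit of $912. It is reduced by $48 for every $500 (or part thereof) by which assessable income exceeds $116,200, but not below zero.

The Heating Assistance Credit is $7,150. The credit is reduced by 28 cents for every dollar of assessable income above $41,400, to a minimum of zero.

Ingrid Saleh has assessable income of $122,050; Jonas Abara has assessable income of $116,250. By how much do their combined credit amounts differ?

$528

Ingrid ($122,050): Student Loan Interest Credit: income exceeds $116,200 by $5,850, which is 12 full-or-partial $500 increments; reduction = 12 × $48 = $576, leaving $336. Heating Assistance Credit: 28% of the $80,650 excess over $41,400 is $22,582 ≥ base, so the credit is $0. total $336 + $0 = $336
Jonas ($116,250): Student Loan Interest Credit: income exceeds $116,200 by $50, which is 1 full-or-partial $500 increment; reduction = 1 × $48 = $48, leaving $864. Heating Assistance Credit: 28% of the $74,850 excess over $41,400 is $20,958 ≥ base, so the credit is $0. total $864 + $0 = $864
Difference: |$336 − $864| = $528.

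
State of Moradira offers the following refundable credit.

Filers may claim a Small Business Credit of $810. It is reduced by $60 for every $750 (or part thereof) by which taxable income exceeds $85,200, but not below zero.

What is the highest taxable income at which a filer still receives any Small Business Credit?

$94,950

After 13 increments the reduction is 13 × $60 = $780, leaving $30; one more increment wipes it out. Increment 13 ends at excess 13 × $750 = $9,750, so the highest qualifying income is $85,200 + $9,750 = $94,950.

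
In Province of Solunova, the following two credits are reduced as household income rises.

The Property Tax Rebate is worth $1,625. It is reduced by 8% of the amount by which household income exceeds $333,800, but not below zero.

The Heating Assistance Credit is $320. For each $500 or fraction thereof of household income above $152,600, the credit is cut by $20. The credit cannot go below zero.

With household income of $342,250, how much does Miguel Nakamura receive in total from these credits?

Property Tax Rebate: 8% of the $8,450 excess over $333,800 is $676; credit = $1,625 − $676 = $949.
Heating Assistance Credit: income exceeds $152,600 by $189,650 → 380 increments × $20 = $7,600 ≥ base, so the credit is $0.
Total: $949 + $0 = $949.

$949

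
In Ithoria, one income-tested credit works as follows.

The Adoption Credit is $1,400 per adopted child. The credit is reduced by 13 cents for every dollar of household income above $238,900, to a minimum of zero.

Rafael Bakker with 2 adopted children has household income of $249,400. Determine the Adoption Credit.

Adoption Credit: base = 2 × $1,400 = $2,800. 13% of the $10,500 excess over $238,900 is $1,365; credit = $2,800 − $1,365 = $1,435.

$1,435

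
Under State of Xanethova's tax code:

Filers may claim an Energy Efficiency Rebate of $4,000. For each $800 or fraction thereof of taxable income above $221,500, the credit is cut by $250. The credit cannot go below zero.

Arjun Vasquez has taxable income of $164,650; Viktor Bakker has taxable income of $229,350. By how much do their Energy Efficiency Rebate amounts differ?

Arjun ($164,650): Energy Efficiency Rebate: $164,650 is at or below the $221,500 threshold, so the full $4,000 applies.
Viktor ($229,350): Energy Efficiency Rebate: income exceeds $221,500 by $7,850, which is 10 full-or-partial $800 increments; reduction = 10 × $250 = $2,500, leaving $1,500.
Difference: |$4,000 − $1,500| = $2,500.

$2,500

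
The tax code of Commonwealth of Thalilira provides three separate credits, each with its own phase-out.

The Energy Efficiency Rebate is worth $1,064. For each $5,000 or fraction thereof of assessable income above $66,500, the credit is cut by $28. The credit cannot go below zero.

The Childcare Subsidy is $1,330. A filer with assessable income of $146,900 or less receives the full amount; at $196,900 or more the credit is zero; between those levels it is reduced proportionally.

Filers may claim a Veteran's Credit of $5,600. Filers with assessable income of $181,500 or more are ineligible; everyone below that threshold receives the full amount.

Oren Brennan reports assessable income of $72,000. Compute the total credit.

$7,938

Energy Efficiency Rebate: income exceeds $66,500 by $5,500, which is 2 full-or-partial $5,000 increments; reduction = 2 × $28 = $56, leaving $1,008.
Childcare Subsidy: $72,000 is at or below the $146,900 threshold, so the full $1,330 applies.
Veteran's Credit: $72,000 is below the $181,500 cutoff, so the full $5,600 applies.
Total: $1,008 + $1,330 + $5,600 = $7,938.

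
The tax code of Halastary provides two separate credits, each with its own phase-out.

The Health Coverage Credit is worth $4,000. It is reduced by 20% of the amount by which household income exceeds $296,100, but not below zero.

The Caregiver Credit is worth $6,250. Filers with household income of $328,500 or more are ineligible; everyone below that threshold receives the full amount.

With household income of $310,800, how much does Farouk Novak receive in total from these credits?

Health Coverage Credit: 20% of the $14,700 excess over $296,100 is $2,940; credit = $4,000 − $2,940 = $1,060.
Caregiver Credit: $310,800 is below the $328,500 cutoff, so the full $6,250 applies.
Total: $1,060 + $6,250 = $7,310.

$7,310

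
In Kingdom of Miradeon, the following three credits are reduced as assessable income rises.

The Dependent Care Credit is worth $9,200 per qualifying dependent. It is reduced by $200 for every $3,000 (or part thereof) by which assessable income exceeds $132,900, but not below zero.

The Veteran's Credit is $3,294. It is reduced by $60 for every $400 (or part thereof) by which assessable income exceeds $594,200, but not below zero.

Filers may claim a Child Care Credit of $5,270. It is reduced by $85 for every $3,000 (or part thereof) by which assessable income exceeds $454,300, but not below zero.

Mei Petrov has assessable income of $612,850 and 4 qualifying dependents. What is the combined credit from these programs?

Dependent Care Credit: base = 4 × $9,200 = $36,800. income exceeds $132,900 by $479,950, which is 160 full-or-partial $3,000 increments; reduction = 160 × $200 = $32,000, leaving $4,800.
Veteran's Credit: income exceeds $594,200 by $18,650, which is 47 full-or-partial $400 increments; reduction = 47 × $60 = $2,820, leaving $474.
Child Care Credit: income exceeds $454,300 by $158,550, which is 53 full-or-partial $3,000 increments; reduction = 53 × $85 = $4,505, leaving $765.
Total: $4,800 + $474 + $765 = $6,039.

$6,039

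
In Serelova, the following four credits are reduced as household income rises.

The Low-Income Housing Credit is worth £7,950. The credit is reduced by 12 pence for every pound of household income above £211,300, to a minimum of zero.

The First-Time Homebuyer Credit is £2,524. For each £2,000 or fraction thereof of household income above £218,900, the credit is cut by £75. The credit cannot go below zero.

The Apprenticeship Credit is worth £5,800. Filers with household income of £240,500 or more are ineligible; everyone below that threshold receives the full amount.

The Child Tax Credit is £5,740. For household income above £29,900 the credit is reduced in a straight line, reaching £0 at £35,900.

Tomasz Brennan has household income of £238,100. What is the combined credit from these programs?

Low-Income Housing Credit: 12% of the £26,800 excess over £211,300 is £3,216; credit = £7,950 − £3,216 = £4,734.
First-Time Homebuyer Credit: income exceeds £218,900 by £19,200, which is 10 full-or-partial £2,000 increments; reduction = 10 × £75 = £750, leaving £1,774.
Apprenticeship Credit: £238,100 is below the £240,500 cutoff, so the full £5,800 applies.
Child Tax Credit: £238,100 is at or above £35,900, so the credit is £0.
Total: £4,734 + £1,774 + £5,800 + £0 = £12,308.

£12,308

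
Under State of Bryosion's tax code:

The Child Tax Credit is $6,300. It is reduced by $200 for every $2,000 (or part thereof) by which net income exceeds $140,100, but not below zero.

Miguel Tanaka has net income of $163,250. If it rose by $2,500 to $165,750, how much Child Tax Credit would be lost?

$200

At $163,250 — income exceeds $140,100 by $23,150, which is 12 full-or-partial $2,000 increments; reduction = 12 × $200 = $2,400, leaving $3,900.
At $165,750 — income exceeds $140,100 by $25,650, which is 13 full-or-partial $2,000 increments; reduction = 13 × $200 = $2,600, leaving $3,700.
Lost: $3,900 − $3,700 = $200.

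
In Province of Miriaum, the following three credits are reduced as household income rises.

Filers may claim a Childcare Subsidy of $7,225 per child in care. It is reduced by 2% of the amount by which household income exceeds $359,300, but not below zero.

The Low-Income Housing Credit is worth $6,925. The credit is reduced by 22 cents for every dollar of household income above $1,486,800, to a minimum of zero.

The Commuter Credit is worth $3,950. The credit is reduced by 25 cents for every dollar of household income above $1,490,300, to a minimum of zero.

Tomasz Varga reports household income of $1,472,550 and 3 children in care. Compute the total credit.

Childcare Subsidy: base = 3 × $7,225 = $21,675. 2% of the $1,113,250 excess over $359,300 is $22,265 ≥ base, so the credit is $0.
Low-Income Housing Credit: $1,472,550 is at or below the $1,486,800 threshold, so the full $6,925 applies.
Commuter Credit: $1,472,550 is at or below the $1,490,300 threshold, so the full $3,950 applies.
Total: $0 + $6,925 + $3,950 = $10,875.

$10,875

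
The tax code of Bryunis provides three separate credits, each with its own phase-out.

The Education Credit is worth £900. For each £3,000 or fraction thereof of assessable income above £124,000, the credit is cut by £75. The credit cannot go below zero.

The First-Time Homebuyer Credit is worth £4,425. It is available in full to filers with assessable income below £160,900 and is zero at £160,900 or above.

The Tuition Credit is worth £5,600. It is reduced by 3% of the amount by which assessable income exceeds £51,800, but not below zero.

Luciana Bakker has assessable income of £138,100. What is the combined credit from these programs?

Education Credit: income exceeds £124,000 by £14,100, which is 5 full-or-partial £3,000 increments; reduction = 5 × £75 = £375, leaving £525.
First-Time Homebuyer Credit: £138,100 is below the £160,900 cutoff, so the full £4,425 applies.
Tuition Credit: 3% of the £86,300 excess over £51,800 is £2,589; credit = £5,600 − £2,589 = £3,011.
Total: £525 + £4,425 + £3,011 = £7,961.

£7,961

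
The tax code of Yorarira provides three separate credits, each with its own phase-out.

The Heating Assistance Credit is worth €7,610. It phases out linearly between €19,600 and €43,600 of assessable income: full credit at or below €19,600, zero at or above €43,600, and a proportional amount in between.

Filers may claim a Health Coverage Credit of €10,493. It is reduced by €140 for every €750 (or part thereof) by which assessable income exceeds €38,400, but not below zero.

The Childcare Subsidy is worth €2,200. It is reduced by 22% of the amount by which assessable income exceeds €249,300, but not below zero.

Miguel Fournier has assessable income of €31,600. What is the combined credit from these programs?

€16,498

Heating Assistance Credit: €31,600 is €12,000 into a €24,000 phase-out range, leaving 12,000/24,000 of the credit: €7,610 × 12,000/24,000 = €3,805.
Health Coverage Credit: €31,600 is at or below the €38,400 threshold, so the full €10,493 applies.
Childcare Subsidy: €31,600 is at or below the €249,300 threshold, so the full €2,200 applies.
Total: €3,805 + €10,493 + €2,200 = €16,498.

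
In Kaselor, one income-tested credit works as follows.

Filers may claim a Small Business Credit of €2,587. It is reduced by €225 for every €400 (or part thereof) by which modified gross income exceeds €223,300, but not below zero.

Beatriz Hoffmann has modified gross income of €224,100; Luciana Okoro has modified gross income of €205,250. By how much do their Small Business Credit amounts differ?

€450

Beatriz (€224,100): Small Business Credit: income exceeds €223,300 by €800, which is 2 full-or-partial €400 increments; reduction = 2 × €225 = €450, leaving €2,137.
Luciana (€205,250): Small Business Credit: €205,250 is at or below the €223,300 threshold, so the full €2,587 applies.
Difference: |€2,137 − €2,587| = €450.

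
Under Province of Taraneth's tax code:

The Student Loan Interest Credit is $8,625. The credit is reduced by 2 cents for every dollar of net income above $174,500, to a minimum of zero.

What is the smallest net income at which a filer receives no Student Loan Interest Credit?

The credit falls by 2% of each dollar above $174,500, so it reaches zero when the excess is $8,625 / 2% = $431,250: income = $174,500 + $431,250 = $605,750.

$605,750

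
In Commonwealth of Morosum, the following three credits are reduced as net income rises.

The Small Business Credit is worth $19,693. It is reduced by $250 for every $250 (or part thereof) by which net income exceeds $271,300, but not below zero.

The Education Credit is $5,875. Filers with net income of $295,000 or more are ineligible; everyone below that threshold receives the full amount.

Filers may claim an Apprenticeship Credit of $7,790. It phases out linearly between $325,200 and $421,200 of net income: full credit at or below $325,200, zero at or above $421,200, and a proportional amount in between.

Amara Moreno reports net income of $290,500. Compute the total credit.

$14,108

Small Business Credit: income exceeds $271,300 by $19,200, which is 77 full-or-partial $250 increments; reduction = 77 × $250 = $19,250, leaving $443.
Education Credit: $290,500 is below the $295,000 cutoff, so the full $5,875 applies.
Apprenticeship Credit: $290,500 is at or below the $325,200 threshold, so the full $7,790 applies.
Total: $443 + $5,875 + $7,790 = $14,108.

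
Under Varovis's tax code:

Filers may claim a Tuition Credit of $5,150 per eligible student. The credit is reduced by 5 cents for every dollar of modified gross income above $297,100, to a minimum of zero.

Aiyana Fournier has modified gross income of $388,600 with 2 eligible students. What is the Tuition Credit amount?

Tuition Credit: base = 2 × $5,150 = $10,300. 5% of the $91,500 excess over $297,100 is $4,575; credit = $10,300 − $4,575 = $5,725.

$5,725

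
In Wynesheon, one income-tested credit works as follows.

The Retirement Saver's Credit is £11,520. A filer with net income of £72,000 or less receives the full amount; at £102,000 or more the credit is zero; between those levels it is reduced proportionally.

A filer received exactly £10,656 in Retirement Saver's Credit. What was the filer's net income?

£74,250

£10,656 is 10,656/11,520 of the full £11,520, so 864/11,520 of the £30,000 range has been used: income = £72,000 + £30,000 × 864/11,520 = £74,250.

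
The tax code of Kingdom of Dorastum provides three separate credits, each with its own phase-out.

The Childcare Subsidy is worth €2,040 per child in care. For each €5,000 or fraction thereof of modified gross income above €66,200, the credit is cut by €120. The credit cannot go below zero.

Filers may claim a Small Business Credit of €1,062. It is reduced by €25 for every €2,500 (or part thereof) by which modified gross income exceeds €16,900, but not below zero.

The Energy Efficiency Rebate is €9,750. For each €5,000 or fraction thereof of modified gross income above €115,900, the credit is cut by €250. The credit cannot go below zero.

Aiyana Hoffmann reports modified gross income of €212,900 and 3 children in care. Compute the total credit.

€7,270

Childcare Subsidy: base = 3 × €2,040 = €6,120. income exceeds €66,200 by €146,700, which is 30 full-or-partial €5,000 increments; reduction = 30 × €120 = €3,600, leaving €2,520.
Small Business Credit: income exceeds €16,900 by €196,000 → 79 increments × €25 = €1,975 ≥ base, so the credit is €0.
Energy Efficiency Rebate: income exceeds €115,900 by €97,000, which is 20 full-or-partial €5,000 increments; reduction = 20 × €250 = €5,000, leaving €4,750.
Total: €2,520 + €0 + €4,750 = €7,270.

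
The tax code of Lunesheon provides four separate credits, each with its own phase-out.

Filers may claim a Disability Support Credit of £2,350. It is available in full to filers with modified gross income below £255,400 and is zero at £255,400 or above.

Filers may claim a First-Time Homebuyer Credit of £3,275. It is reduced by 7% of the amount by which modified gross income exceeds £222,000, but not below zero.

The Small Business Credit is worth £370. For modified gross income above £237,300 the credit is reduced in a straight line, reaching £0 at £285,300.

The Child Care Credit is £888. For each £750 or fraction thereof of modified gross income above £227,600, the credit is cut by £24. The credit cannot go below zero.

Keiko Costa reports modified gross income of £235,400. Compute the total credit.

£5,681

Disability Support Credit: £235,400 is below the £255,400 cutoff, so the full £2,350 applies.
First-Time Homebuyer Credit: 7% of the £13,400 excess over £222,000 is £938; credit = £3,275 − £938 = £2,337.
Small Business Credit: £235,400 is at or below the £237,300 threshold, so the full £370 applies.
Child Care Credit: income exceeds £227,600 by £7,800, which is 11 full-or-partial £750 increments; reduction = 11 × £24 = £264, leaving £624.
Total: £2,350 + £2,337 + £370 + £624 = £5,681.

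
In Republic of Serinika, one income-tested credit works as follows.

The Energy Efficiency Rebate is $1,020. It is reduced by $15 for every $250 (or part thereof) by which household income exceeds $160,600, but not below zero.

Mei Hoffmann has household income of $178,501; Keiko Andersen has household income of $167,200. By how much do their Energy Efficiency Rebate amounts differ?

$615

Mei ($178,501): Energy Efficiency Rebate: income exceeds $160,600 by $17,901 → 72 increments × $15 = $1,080 ≥ base, so the credit is $0.
Keiko ($167,200): Energy Efficiency Rebate: income exceeds $160,600 by $6,600, which is 27 full-or-partial $250 increments; reduction = 27 × $15 = $405, leaving $615.
Difference: |$0 − $615| = $615.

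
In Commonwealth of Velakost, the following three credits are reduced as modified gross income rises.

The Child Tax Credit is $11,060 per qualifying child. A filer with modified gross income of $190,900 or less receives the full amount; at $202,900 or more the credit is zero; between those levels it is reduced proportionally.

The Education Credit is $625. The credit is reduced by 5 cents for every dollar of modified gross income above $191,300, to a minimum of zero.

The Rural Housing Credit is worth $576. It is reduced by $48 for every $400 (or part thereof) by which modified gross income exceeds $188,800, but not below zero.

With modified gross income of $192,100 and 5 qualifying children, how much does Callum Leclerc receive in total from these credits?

$50,499

Child Tax Credit: base = 5 × $11,060 = $55,300. $192,100 is $1,200 into a $12,000 phase-out range, leaving 10,800/12,000 of the credit: $55,300 × 10,800/12,000 = $49,770.
Education Credit: 5% of the $800 excess over $191,300 is $40; credit = $625 − $40 = $585.
Rural Housing Credit: income exceeds $188,800 by $3,300, which is 9 full-or-partial $400 increments; reduction = 9 × $48 = $432, leaving $144.
Total: $49,770 + $585 + $144 = $50,499.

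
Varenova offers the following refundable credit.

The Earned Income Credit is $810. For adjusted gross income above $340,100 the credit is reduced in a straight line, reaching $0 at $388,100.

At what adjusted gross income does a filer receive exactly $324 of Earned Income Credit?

$324 is 324/810 of the full $810, so 486/810 of the $48,000 range has been used: income = $340,100 + $48,000 × 486/810 = $368,900.

$368,900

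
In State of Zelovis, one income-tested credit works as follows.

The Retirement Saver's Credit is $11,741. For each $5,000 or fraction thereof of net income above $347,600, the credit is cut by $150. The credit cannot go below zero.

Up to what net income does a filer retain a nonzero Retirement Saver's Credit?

After 78 increments the reduction is 78 × $150 = $11,700, leaving $41; one more increment wipes it out. Increment 78 ends at excess 78 × $5,000 = $390,000, so the highest qualifying income is $347,600 + $390,000 = $737,600.

$737,600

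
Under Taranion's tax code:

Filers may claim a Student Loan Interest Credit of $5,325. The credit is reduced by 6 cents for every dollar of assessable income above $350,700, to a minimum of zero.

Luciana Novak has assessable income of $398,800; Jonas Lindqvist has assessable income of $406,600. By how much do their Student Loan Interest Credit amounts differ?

Luciana ($398,800): Student Loan Interest Credit: 6% of the $48,100 excess over $350,700 is $2,886; credit = $5,325 − $2,886 = $2,439.
Jonas ($406,600): Student Loan Interest Credit: 6% of the $55,900 excess over $350,700 is $3,354; credit = $5,325 − $3,354 = $1,971.
Difference: |$2,439 − $1,971| = $468.

$468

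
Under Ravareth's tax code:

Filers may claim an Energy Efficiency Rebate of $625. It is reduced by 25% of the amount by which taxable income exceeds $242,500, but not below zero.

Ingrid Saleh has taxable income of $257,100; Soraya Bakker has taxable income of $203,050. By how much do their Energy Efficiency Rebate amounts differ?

Ingrid ($257,100): Energy Efficiency Rebate: 25% of the $14,600 excess over $242,500 is $3,650 ≥ base, so the credit is $0.
Soraya ($203,050): Energy Efficiency Rebate: $203,050 is at or below the $242,500 threshold, so the full $625 applies.
Difference: |$0 − $625| = $625.

$625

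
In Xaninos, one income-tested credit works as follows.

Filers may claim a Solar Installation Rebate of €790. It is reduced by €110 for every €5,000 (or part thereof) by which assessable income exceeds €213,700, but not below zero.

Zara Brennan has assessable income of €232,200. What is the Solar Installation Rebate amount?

€350

Solar Installation Rebate: income exceeds €213,700 by €18,500, which is 4 full-or-partial €5,000 increments; reduction = 4 × €110 = €440, leaving €350.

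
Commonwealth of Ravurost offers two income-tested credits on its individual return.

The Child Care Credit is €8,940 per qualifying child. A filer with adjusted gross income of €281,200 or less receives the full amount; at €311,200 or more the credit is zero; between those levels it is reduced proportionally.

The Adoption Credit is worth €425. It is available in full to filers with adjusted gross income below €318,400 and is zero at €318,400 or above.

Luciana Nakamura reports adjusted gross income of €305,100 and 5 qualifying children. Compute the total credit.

Child Care Credit: base = 5 × €8,940 = €44,700. €305,100 is €23,900 into a €30,000 phase-out range, leaving 6,100/30,000 of the credit: €44,700 × 6,100/30,000 = €9,089.
Adoption Credit: €305,100 is below the €318,400 cutoff, so the full €425 applies.
Total: €9,089 + €425 = €9,514.

€9,514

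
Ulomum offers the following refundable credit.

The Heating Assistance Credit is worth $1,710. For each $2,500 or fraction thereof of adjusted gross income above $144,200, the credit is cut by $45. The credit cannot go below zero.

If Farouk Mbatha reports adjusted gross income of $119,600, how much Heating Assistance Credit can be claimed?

$1,710

Heating Assistance Credit: $119,600 is at or below the $144,200 threshold, so the full $1,710 applies.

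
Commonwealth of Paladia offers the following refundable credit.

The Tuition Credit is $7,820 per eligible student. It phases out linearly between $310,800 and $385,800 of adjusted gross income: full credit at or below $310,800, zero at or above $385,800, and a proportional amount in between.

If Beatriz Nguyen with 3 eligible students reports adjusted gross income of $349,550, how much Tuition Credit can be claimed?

Tuition Credit: base = 3 × $7,820 = $23,460. $349,550 is $38,750 into a $75,000 phase-out range, leaving 36,250/75,000 of the credit: $23,460 × 36,250/75,000 = $11,339.

$11,339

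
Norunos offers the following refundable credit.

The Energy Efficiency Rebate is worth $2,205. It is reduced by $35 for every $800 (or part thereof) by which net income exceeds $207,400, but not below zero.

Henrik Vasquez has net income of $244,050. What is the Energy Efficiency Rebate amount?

$595

Energy Efficiency Rebate: income exceeds $207,400 by $36,650, which is 46 full-or-partial $800 increments; reduction = 46 × $35 = $1,610, leaving $595.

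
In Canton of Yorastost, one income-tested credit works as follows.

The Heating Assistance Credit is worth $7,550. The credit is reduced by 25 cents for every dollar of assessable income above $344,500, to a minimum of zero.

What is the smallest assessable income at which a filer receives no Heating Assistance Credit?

The credit falls by 25% of each dollar above $344,500, so it reaches zero when the excess is $7,550 / 25% = $30,200: income = $344,500 + $30,200 = $374,700.

$374,700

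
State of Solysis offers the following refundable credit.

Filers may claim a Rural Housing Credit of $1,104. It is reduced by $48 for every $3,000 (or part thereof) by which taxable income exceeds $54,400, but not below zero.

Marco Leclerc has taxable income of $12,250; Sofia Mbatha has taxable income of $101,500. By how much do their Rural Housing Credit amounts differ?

Marco ($12,250): Rural Housing Credit: $12,250 is at or below the $54,400 threshold, so the full $1,104 applies.
Sofia ($101,500): Rural Housing Credit: income exceeds $54,400 by $47,100, which is 16 full-or-partial $3,000 increments; reduction = 16 × $48 = $768, leaving $336.
Difference: |$1,104 − $336| = $768.

$768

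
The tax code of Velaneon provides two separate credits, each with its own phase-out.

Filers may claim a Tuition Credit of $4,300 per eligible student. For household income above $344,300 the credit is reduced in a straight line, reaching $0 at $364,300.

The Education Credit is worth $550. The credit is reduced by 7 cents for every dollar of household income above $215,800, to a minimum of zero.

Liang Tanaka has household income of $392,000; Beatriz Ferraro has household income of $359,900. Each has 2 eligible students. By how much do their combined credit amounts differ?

$1,892

Liang ($392,000): Tuition Credit: base = 2 × $4,300 = $8,600. $392,000 is at or above $364,300, so the credit is $0. Education Credit: 7% of the $176,200 excess over $215,800 is $12,334 ≥ base, so the credit is $0. total $0 + $0 = $0
Beatriz ($359,900): Tuition Credit: base = 2 × $4,300 = $8,600. $359,900 is $15,600 into a $20,000 phase-out range, leaving 4,400/20,000 of the credit: $8,600 × 4,400/20,000 = $1,892. Education Credit: 7% of the $144,100 excess over $215,800 is $10,087 ≥ base, so the credit is $0. total $1,892 + $0 = $1,892
Difference: |$0 − $1,892| = $1,892.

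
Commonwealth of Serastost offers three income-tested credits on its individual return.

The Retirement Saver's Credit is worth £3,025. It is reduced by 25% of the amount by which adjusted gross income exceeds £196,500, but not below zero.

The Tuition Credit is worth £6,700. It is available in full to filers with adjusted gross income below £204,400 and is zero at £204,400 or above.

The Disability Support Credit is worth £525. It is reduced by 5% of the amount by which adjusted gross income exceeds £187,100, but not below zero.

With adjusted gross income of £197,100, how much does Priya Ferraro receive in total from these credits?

£9,600

Retirement Saver's Credit: 25% of the £600 excess over £196,500 is £150; credit = £3,025 − £150 = £2,875.
Tuition Credit: £197,100 is below the £204,400 cutoff, so the full £6,700 applies.
Disability Support Credit: 5% of the £10,000 excess over £187,100 is £500; credit = £525 − £500 = £25.
Total: £2,875 + £6,700 + £25 = £9,600.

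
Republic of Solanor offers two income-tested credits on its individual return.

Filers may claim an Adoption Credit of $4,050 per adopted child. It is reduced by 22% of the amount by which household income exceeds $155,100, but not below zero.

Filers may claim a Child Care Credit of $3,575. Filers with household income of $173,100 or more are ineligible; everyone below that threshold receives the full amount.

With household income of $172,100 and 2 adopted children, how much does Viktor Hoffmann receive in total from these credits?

Adoption Credit: base = 2 × $4,050 = $8,100. 22% of the $17,000 excess over $155,100 is $3,740; credit = $8,100 − $3,740 = $4,360.
Child Care Credit: $172,100 is below the $173,100 cutoff, so the full $3,575 applies.
Total: $4,360 + $3,575 = $7,935.

$7,935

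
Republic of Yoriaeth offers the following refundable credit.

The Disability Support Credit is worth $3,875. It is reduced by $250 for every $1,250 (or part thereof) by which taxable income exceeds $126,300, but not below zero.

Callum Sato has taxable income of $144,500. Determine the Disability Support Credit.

$125

Disability Support Credit: income exceeds $126,300 by $18,200, which is 15 full-or-partial $1,250 increments; reduction = 15 × $250 = $3,750, leaving $125.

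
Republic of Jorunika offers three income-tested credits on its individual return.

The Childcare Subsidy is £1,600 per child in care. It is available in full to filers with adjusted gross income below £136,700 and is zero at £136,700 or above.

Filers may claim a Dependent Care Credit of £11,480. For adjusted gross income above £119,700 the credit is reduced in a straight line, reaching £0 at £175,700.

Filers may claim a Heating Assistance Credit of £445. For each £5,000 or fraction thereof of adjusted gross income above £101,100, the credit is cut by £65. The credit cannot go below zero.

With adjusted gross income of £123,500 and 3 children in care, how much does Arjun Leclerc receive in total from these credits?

£15,621

Childcare Subsidy: base = 3 × £1,600 = £4,800. £123,500 is below the £136,700 cutoff, so the full £4,800 applies.
Dependent Care Credit: £123,500 is £3,800 into a £56,000 phase-out range, leaving 52,200/56,000 of the credit: £11,480 × 52,200/56,000 = £10,701.
Heating Assistance Credit: income exceeds £101,100 by £22,400, which is 5 full-or-partial £5,000 increments; reduction = 5 × £65 = £325, leaving £120.
Total: £4,800 + £10,701 + £120 = £15,621.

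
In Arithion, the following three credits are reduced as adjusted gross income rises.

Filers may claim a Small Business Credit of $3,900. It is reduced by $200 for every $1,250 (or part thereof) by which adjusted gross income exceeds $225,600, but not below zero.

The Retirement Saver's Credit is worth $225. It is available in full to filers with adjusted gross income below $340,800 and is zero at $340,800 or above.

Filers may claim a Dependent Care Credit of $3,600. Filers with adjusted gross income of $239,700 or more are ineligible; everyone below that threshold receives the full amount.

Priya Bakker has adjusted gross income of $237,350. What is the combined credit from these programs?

$5,725

Small Business Credit: income exceeds $225,600 by $11,750, which is 10 full-or-partial $1,250 increments; reduction = 10 × $200 = $2,000, leaving $1,900.
Retirement Saver's Credit: $237,350 is below the $340,800 cutoff, so the full $225 applies.
Dependent Care Credit: $237,350 is below the $239,700 cutoff, so the full $3,600 applies.
Total: $1,900 + $225 + $3,600 = $5,725.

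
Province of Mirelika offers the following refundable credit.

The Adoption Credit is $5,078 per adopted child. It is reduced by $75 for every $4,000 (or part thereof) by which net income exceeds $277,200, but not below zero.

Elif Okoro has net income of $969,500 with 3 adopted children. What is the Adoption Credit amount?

$2,184

Adoption Credit: base = 3 × $5,078 = $15,234. income exceeds $277,200 by $692,300, which is 174 full-or-partial $4,000 increments; reduction = 174 × $75 = $13,050, leaving $2,184.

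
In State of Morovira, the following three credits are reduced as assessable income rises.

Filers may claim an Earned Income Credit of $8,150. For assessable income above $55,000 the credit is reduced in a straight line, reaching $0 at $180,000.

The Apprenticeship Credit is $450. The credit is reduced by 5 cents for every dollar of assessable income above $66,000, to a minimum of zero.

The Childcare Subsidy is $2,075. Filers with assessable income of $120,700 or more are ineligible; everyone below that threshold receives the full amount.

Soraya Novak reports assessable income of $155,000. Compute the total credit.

$1,630

Earned Income Credit: $155,000 is $100,000 into a $125,000 phase-out range, leaving 25,000/125,000 of the credit: $8,150 × 25,000/125,000 = $1,630.
Apprenticeship Credit: 5% of the $89,000 excess over $66,000 is $4,450 ≥ base, so the credit is $0.
Childcare Subsidy: $155,000 meets or exceeds the $120,700 cutoff, so the credit is $0.
Total: $1,630 + $0 + $0 = $1,630.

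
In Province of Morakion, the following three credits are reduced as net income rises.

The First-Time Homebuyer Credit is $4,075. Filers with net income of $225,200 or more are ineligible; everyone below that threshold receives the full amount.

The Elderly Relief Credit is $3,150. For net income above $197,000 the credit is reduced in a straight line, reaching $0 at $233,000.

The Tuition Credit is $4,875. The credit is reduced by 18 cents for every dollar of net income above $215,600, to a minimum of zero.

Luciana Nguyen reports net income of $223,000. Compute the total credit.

First-Time Homebuyer Credit: $223,000 is below the $225,200 cutoff, so the full $4,075 applies.
Elderly Relief Credit: $223,000 is $26,000 into a $36,000 phase-out range, leaving 10,000/36,000 of the credit: $3,150 × 10,000/36,000 = $875.
Tuition Credit: 18% of the $7,400 excess over $215,600 is $1,332; credit = $4,875 − $1,332 = $3,543.
Total: $4,075 + $875 + $3,543 = $8,493.

$8,493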